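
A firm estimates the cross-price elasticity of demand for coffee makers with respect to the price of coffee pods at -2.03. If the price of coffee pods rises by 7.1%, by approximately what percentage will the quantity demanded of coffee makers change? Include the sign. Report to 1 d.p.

%ΔQ ≈ ε × %ΔP of coffee pods = -2.03 × (7.1%) = -14.4%.

-14.4%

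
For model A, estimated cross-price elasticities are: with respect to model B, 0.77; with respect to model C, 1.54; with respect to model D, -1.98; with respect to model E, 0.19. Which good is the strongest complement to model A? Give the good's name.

model D

Complements have ε < 0. The most negative value is -1.98 (model D).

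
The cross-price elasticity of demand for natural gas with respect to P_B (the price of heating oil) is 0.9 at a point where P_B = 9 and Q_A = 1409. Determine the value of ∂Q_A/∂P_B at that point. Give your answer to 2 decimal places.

ε = (∂Q_A/∂P_B)·(P_B/Q_A) ⇒ ∂Q_A/∂P_B = ε·Q_A/P_B = 0.9 × 1409/9 ≈ 140.90.

140.90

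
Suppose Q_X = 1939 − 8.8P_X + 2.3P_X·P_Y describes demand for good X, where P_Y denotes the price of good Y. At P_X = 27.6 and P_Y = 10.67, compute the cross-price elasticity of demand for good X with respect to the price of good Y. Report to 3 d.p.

At P_X = 27.6 and P_Y = 10.67: Q_X = 2373.452.
∂Q_X/∂P_Y = 2.3P_X = 2.3(27.6) = 63.4800.
ε = (∂Q_X/∂P_Y)(P_Y/Q_X) = 63.4800 × (10.67/2373.452) ≈ 0.285.

0.285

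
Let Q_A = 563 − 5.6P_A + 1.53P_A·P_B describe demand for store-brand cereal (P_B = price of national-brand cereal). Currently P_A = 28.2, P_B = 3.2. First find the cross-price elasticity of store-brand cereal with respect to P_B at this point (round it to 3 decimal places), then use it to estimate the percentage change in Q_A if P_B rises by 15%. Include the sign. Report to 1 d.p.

3.8%

At P_A = 28.2, P_B = 3.2: Q_A = 543.147.
∂Q_A/∂P_B = 1.53P_A = 43.1460.
ε = (∂Q_A/∂P_B)(P_B/Q_A) = 43.1460 × 3.2/543.147 ≈ 0.254.
%ΔQ_A ≈ ε × %ΔP_B = 0.254 × (15%) = 3.8%.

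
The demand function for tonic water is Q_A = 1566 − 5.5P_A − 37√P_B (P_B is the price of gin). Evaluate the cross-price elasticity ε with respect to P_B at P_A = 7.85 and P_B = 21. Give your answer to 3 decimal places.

-0.063

At P_A = 7.85 and P_B = 21: Q_A = 1353.270.
∂Q_A/∂P_B = -37/(2√P_B) = -37/(2√21) = -4.0370.
ε = (∂Q_A/∂P_B)(P_B/Q_A) = -4.0370 × (21/1353.270) ≈ -0.063.
ε < 0: complements.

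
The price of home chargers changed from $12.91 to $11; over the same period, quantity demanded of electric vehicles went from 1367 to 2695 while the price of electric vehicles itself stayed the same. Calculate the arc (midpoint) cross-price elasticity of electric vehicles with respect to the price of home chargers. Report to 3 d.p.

-4.093

ΔQ_A = 2695 − 1367 = 1328; ΔP_B = 11 − 12.91 = -1.91.
Midpoints: Q̄_A = 2031.0, P̄_B = 11.96.
ε = (ΔQ_A/Q̄_A)/(ΔP_B/P̄_B) = (1328/2031.0)/(-1.91/11.96) ≈ -4.093.
ε < 0: electric vehicles and home chargers are complements.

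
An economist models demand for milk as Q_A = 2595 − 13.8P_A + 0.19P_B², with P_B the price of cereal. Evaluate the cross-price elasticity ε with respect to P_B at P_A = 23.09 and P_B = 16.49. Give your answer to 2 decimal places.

At P_A = 23.09 and P_B = 16.49: Q_A = 2328.023.
∂Q_A/∂P_B = 0.38P_B = 0.38(16.49) = 6.2662.
ε = (∂Q_A/∂P_B)(P_B/Q_A) = 6.2662 × (16.49/2328.023) ≈ 0.04.

0.04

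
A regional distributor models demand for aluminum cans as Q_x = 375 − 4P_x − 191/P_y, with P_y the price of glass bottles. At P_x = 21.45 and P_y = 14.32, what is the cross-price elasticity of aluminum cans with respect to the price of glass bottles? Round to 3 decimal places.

0.048

At P_x = 21.45 and P_y = 14.32: Q_x = 275.862.
∂Q_x/∂P_y = 191/P_y² = 0.9314.
ε = (∂Q_x/∂P_y)(P_y/Q_x) = 0.9314 × (14.32/275.862) ≈ 0.048.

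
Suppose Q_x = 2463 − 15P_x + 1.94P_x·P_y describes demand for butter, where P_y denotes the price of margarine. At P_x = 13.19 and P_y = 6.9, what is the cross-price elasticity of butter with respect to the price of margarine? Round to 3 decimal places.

At P_x = 13.19 and P_y = 6.9: Q_x = 2441.711.
∂Q_x/∂P_y = 1.94P_x = 1.94(13.19) = 25.5886.
ε = (∂Q_x/∂P_y)(P_y/Q_x) = 25.5886 × (6.9/2441.711) ≈ 0.072.

0.072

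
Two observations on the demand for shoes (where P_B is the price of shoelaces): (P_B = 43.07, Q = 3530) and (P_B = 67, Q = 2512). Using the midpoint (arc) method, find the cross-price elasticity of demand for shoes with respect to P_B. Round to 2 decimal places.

-0.77

ΔQ_A = 2512 − 3530 = -1018; ΔP_B = 67 − 43.07 = 23.93.
Midpoints: Q̄_A = 3021.0, P̄_B = 55.03.
ε = (ΔQ_A/Q̄_A)/(ΔP_B/P̄_B) = (-1018/3021.0)/(23.93/55.03) ≈ -0.77.
ε < 0: shoes and shoelaces are complements.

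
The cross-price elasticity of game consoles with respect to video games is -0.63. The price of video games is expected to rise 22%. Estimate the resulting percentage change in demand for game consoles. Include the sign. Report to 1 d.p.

-13.9%

%ΔQ ≈ ε × %ΔP of video games = -0.63 × (22%) = -13.9%.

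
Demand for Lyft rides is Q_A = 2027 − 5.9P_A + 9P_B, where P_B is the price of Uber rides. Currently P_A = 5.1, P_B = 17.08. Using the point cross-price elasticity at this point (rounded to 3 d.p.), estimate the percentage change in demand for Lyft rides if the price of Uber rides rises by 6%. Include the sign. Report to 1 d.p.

At P_A = 5.1, P_B = 17.08: Q_A = 2150.63.
∂Q_A/∂P_B = 9.
ε = (∂Q_A/∂P_B)(P_B/Q_A) = 9.0000 × 17.08/2150.63 ≈ 0.071.
%ΔQ_A ≈ ε × %ΔP_B = 0.071 × (6%) = 0.4%.

0.4%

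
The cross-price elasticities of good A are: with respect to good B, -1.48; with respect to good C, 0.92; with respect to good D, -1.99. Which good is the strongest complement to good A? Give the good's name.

Complements have ε < 0. The most negative value is -1.99 (good D).

good D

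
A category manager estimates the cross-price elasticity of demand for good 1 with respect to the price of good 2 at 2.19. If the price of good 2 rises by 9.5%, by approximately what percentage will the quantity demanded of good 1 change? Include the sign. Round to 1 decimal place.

20.8%

%ΔQ ≈ ε × %ΔP of good 2 = 2.19 × (9.5%) = 20.8%.
Demand for good 1 rises by about 20.8%.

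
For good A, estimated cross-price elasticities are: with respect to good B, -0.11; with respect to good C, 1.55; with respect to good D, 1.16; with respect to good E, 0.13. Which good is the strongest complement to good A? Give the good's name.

good B

Complements have ε < 0. The most negative value is -0.11 (good B).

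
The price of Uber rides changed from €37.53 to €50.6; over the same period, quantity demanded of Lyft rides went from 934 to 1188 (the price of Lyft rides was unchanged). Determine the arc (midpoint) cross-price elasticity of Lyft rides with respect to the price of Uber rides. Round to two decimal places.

0.81

ΔQ_A = 1188 − 934 = 254; ΔP_B = 50.6 − 37.53 = 13.07.
Midpoints: Q̄_A = 1061.0, P̄_B = 44.06.
ε = (ΔQ_A/Q̄_A)/(ΔP_B/P̄_B) = (254/1061.0)/(13.07/44.06) ≈ 0.81.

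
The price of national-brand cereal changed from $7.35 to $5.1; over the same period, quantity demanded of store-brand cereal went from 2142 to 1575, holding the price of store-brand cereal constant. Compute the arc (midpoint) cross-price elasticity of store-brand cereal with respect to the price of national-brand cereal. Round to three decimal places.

ΔQ_A = 1575 − 2142 = -567; ΔP_B = 5.1 − 7.35 = -2.25.
Midpoints: Q̄_A = 1858.5, P̄_B = 6.22.
ε = (ΔQ_A/Q̄_A)/(ΔP_B/P̄_B) = (-567/1858.5)/(-2.25/6.22) ≈ 0.844.
ε > 0: store-brand cereal and national-brand cereal are substitutes.

0.844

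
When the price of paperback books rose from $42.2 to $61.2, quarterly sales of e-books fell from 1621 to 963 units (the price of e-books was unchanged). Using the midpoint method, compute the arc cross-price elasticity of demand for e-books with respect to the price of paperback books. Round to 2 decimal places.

ΔQ_A = 963 − 1621 = -658; ΔP_B = 61.2 − 42.2 = 19.
Midpoints: Q̄_A = 1292.0, P̄_B = 51.70.
ε = (ΔQ_A/Q̄_A)/(ΔP_B/P̄_B) = (-658/1292.0)/(19/51.70) ≈ -1.39.
ε < 0: e-books and paperback books are complements.

-1.39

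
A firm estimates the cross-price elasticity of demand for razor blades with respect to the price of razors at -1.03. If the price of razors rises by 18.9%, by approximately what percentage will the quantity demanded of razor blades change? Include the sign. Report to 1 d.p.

-19.5%

%ΔQ ≈ ε × %ΔP of razors = -1.03 × (18.9%) = -19.5%.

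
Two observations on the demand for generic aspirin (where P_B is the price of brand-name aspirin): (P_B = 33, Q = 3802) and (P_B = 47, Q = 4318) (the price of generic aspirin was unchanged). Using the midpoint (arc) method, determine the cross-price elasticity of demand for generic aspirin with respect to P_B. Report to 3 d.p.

0.363

ΔQ_A = 4318 − 3802 = 516; ΔP_B = 47 − 33 = 14.
Midpoints: Q̄_A = 4060.0, P̄_B = 40.00.
ε = (ΔQ_A/Q̄_A)/(ΔP_B/P̄_B) = (516/4060.0)/(14/40.00) ≈ 0.363.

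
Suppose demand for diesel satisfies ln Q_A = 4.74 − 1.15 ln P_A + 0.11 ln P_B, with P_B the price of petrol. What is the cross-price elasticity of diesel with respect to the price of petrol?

0.11

In a log-linear (constant-elasticity) demand function, the coefficient on ln P_B is the cross-price elasticity.
ε = 0.11. Positive, so diesel and petrol are substitutes.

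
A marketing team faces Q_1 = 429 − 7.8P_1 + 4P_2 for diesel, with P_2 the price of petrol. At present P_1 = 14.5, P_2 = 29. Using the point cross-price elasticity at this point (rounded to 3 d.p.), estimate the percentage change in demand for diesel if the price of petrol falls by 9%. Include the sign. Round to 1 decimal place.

-2.4%

At P_1 = 14.5, P_2 = 29: Q_1 = 431.9.
∂Q_1/∂P_2 = 4.
ε = (∂Q_1/∂P_2)(P_2/Q_1) = 4.0000 × 29/431.9 ≈ 0.269.
%ΔQ_1 ≈ ε × %ΔP_2 = 0.269 × (-9%) = -2.4%.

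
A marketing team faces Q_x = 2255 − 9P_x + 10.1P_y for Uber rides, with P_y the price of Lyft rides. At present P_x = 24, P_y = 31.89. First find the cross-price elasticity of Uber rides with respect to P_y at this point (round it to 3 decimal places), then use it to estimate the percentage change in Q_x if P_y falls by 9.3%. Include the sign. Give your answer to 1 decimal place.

-1.3%

At P_x = 24, P_y = 31.89: Q_x = 2361.089.
∂Q_x/∂P_y = 10.1.
ε = (∂Q_x/∂P_y)(P_y/Q_x) = 10.1000 × 31.89/2361.089 ≈ 0.136.
%ΔQ_x ≈ ε × %ΔP_y = 0.136 × (-9.3%) = -1.3%.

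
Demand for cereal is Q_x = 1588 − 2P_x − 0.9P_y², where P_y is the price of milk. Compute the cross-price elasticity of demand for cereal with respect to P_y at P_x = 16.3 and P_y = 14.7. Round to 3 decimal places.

-0.286

At P_x = 16.3 and P_y = 14.7: Q_x = 1360.919.
∂Q_x/∂P_y = -1.8P_y = -1.8(14.7) = -26.4600.
ε = (∂Q_x/∂P_y)(P_y/Q_x) = -26.4600 × (14.7/1360.919) ≈ -0.286.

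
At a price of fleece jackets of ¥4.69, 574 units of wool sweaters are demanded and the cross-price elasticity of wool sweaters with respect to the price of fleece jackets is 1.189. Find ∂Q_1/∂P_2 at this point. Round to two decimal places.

ε = (∂Q_1/∂P_2)·(P_2/Q_1) ⇒ ∂Q_1/∂P_2 = ε·Q_1/P_2 = 1.189 × 574/4.69 ≈ 145.52.

145.52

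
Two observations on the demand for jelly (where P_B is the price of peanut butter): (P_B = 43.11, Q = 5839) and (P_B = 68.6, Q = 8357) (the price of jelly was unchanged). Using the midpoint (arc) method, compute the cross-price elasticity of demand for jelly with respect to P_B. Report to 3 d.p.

0.777

ΔQ_A = 8357 − 5839 = 2518; ΔP_B = 68.6 − 43.11 = 25.49.
Midpoints: Q̄_A = 7098.0, P̄_B = 55.85.
ε = (ΔQ_A/Q̄_A)/(ΔP_B/P̄_B) = (2518/7098.0)/(25.49/55.85) ≈ 0.777.
ε > 0: jelly and peanut butter are substitutes.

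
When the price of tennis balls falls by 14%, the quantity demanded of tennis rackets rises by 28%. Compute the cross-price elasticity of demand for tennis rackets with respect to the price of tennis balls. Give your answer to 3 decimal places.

ε = (%ΔQ of tennis rackets) / (%ΔP of tennis balls) = (28%) / (-14%) ≈ -2.000.
Negative cross-price elasticity: complements.

-2.000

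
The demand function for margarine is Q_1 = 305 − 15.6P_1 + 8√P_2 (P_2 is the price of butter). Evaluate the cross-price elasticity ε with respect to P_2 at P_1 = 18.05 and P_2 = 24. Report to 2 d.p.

At P_1 = 18.05 and P_2 = 24: Q_1 = 62.612.
∂Q_1/∂P_2 = 8/(2√P_2) = 8/(2√24) = 0.8165.
ε = (∂Q_1/∂P_2)(P_2/Q_1) = 0.8165 × (24/62.612) ≈ 0.31.
ε > 0: substitutes.

0.31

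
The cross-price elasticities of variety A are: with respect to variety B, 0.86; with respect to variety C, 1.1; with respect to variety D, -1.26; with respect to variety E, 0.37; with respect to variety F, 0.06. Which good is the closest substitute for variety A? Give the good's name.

Substitutes have ε > 0. Among the positive values, 1.1 (variety C) is largest.

variety C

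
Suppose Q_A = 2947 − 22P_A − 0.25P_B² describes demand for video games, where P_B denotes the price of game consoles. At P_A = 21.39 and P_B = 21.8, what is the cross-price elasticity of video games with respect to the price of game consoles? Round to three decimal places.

-0.101

At P_A = 21.39 and P_B = 21.8: Q_A = 2357.61.
∂Q_A/∂P_B = -0.5P_B = -0.5(21.8) = -10.9000.
ε = (∂Q_A/∂P_B)(P_B/Q_A) = -10.9000 × (21.8/2357.61) ≈ -0.101.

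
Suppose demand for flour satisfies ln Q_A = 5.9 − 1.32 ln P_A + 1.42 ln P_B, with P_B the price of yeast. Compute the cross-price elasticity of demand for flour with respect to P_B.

In a log-linear (constant-elasticity) demand function, the coefficient on ln P_B is the cross-price elasticity.
ε = 1.42. Positive, so flour and yeast are substitutes.

1.42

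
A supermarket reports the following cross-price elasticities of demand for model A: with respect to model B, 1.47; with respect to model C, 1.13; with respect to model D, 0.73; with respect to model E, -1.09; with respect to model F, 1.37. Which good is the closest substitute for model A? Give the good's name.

model B

Substitutes have ε > 0. Among the positive values, 1.47 (model B) is largest.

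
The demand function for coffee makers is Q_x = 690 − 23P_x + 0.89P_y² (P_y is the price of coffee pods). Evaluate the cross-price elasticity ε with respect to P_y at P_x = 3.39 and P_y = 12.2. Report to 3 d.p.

At P_x = 3.39 and P_y = 12.2: Q_x = 744.498.
∂Q_x/∂P_y = 1.78P_y = 1.78(12.2) = 21.7160.
ε = (∂Q_x/∂P_y)(P_y/Q_x) = 21.7160 × (12.2/744.498) ≈ 0.356.
ε > 0: substitutes.

0.356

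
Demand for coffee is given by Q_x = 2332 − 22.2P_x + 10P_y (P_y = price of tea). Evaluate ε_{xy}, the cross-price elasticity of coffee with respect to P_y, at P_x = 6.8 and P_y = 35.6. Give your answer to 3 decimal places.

0.140

At P_x = 6.8 and P_y = 35.6: Q_x = 2537.04.
∂Q_x/∂P_y = 10.
ε = (∂Q_x/∂P_y)(P_y/Q_x) = 10 × (35.6/2537.04) ≈ 0.140.
Since ε > 0, coffee and tea are substitutes.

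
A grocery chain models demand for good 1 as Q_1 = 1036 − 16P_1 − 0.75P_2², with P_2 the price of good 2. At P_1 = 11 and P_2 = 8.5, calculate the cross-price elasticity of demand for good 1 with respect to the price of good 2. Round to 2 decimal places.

-0.13

At P_1 = 11 and P_2 = 8.5: Q_1 = 805.812.
∂Q_1/∂P_2 = -1.5P_2 = -1.5(8.5) = -12.7500.
ε = (∂Q_1/∂P_2)(P_2/Q_1) = -12.7500 × (8.5/805.812) ≈ -0.13.
ε < 0: complements.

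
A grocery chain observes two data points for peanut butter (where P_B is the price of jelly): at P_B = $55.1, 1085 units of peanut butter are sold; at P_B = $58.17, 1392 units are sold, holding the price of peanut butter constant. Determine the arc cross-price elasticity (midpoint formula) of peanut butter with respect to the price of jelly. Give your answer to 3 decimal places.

ΔQ_A = 1392 − 1085 = 307; ΔP_B = 58.17 − 55.1 = 3.07.
Midpoints: Q̄_A = 1238.5, P̄_B = 56.64.
ε = (ΔQ_A/Q̄_A)/(ΔP_B/P̄_B) = (307/1238.5)/(3.07/56.64) ≈ 4.573.
ε > 0: peanut butter and jelly are substitutes.

4.573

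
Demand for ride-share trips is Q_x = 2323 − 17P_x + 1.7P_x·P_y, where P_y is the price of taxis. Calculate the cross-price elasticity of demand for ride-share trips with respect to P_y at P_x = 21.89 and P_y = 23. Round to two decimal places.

At P_x = 21.89 and P_y = 23: Q_x = 2806.769.
∂Q_x/∂P_y = 1.7P_x = 1.7(21.89) = 37.2130.
ε = (∂Q_x/∂P_y)(P_y/Q_x) = 37.2130 × (23/2806.769) ≈ 0.30.

0.30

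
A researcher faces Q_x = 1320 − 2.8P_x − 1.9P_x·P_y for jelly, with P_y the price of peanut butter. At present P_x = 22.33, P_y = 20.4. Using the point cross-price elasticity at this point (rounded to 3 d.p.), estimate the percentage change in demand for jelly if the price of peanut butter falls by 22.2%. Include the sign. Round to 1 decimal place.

At P_x = 22.33, P_y = 20.4: Q_x = 391.965.
∂Q_x/∂P_y = -1.9P_x = -42.4270.
ε = (∂Q_x/∂P_y)(P_y/Q_x) = -42.4270 × 20.4/391.965 ≈ -2.208.
%ΔQ_x ≈ ε × %ΔP_y = -2.208 × (-22.2%) = 49.0%.

49.0%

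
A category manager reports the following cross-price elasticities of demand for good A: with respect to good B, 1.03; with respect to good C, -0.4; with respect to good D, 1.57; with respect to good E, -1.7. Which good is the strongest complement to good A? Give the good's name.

Complements have ε < 0. The most negative value is -1.7 (good E).

good E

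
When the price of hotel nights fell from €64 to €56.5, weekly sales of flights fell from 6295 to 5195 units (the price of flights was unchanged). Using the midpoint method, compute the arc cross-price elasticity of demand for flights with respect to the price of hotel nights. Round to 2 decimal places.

ΔQ_A = 5195 − 6295 = -1100; ΔP_B = 56.5 − 64 = -7.5.
Midpoints: Q̄_A = 5745.0, P̄_B = 60.25.
ε = (ΔQ_A/Q̄_A)/(ΔP_B/P̄_B) = (-1100/5745.0)/(-7.5/60.25) ≈ 1.54.

1.54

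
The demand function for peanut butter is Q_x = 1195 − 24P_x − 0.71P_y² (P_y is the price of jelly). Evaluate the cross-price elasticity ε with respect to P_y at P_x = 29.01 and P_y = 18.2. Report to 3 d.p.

-1.785

At P_x = 29.01 and P_y = 18.2: Q_x = 263.580.
∂Q_x/∂P_y = -1.42P_y = -1.42(18.2) = -25.8440.
ε = (∂Q_x/∂P_y)(P_y/Q_x) = -25.8440 × (18.2/263.580) ≈ -1.785.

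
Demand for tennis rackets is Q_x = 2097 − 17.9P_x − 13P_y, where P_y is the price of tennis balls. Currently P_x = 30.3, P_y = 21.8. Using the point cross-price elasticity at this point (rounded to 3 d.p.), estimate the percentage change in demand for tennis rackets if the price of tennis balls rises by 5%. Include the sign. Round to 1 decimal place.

-1.1%

At P_x = 30.3, P_y = 21.8: Q_x = 1271.23.
∂Q_x/∂P_y = -13.
ε = (∂Q_x/∂P_y)(P_y/Q_x) = -13.0000 × 21.8/1271.23 ≈ -0.223.
%ΔQ_x ≈ ε × %ΔP_y = -0.223 × (5%) = -1.1%.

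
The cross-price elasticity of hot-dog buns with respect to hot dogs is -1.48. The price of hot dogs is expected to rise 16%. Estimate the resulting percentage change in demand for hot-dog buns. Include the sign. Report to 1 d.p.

-23.7%

%ΔQ ≈ ε × %ΔP of hot dogs = -1.48 × (16%) = -23.7%.
Demand for hot-dog buns falls by about 23.7%.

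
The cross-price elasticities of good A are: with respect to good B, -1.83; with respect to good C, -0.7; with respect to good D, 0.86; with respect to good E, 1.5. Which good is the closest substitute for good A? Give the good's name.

Substitutes have ε > 0. Among the positive values, 1.5 (good E) is largest.

good E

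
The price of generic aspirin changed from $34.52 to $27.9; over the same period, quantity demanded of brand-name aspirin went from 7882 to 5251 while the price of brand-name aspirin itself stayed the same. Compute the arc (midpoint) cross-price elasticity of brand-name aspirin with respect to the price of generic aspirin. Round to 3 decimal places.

ΔQ_A = 5251 − 7882 = -2631; ΔP_B = 27.9 − 34.52 = -6.62.
Midpoints: Q̄_A = 6566.5, P̄_B = 31.21.
ε = (ΔQ_A/Q̄_A)/(ΔP_B/P̄_B) = (-2631/6566.5)/(-6.62/31.21) ≈ 1.889.
ε > 0: brand-name aspirin and generic aspirin are substitutes.

1.889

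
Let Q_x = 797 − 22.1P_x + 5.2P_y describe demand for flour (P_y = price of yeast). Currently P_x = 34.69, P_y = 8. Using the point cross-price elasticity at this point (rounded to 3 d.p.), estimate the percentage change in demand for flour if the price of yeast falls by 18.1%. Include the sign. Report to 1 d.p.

-10.5%

At P_x = 34.69, P_y = 8: Q_x = 71.951.
∂Q_x/∂P_y = 5.2.
ε = (∂Q_x/∂P_y)(P_y/Q_x) = 5.2000 × 8/71.951 ≈ 0.578.
%ΔQ_x ≈ ε × %ΔP_y = 0.578 × (-18.1%) = -10.5%.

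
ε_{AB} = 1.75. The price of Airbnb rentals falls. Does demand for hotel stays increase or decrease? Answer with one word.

decrease

ε > 0 and the price of Airbnb rentals falls, so the quantity of hotel stays moves in the same direction: it decreases.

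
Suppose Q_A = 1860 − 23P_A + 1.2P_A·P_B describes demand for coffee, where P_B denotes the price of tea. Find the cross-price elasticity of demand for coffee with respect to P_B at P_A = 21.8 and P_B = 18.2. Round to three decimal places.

0.260

At P_A = 21.8 and P_B = 18.2: Q_A = 1834.712.
∂Q_A/∂P_B = 1.2P_A = 1.2(21.8) = 26.1600.
ε = (∂Q_A/∂P_B)(P_B/Q_A) = 26.1600 × (18.2/1834.712) ≈ 0.260.
ε > 0: substitutes.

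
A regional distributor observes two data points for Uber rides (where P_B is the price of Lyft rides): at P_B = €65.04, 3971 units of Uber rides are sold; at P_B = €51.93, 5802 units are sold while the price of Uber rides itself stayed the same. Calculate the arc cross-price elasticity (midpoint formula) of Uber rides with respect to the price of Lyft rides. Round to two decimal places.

ΔQ_A = 5802 − 3971 = 1831; ΔP_B = 51.93 − 65.04 = -13.11.
Midpoints: Q̄_A = 4886.5, P̄_B = 58.48.
ε = (ΔQ_A/Q̄_A)/(ΔP_B/P̄_B) = (1831/4886.5)/(-13.11/58.48) ≈ -1.67.

-1.67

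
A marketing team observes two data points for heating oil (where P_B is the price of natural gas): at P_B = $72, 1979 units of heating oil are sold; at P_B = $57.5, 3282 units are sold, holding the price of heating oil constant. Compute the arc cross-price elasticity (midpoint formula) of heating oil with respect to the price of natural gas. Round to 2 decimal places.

ΔQ_A = 3282 − 1979 = 1303; ΔP_B = 57.5 − 72 = -14.5.
Midpoints: Q̄_A = 2630.5, P̄_B = 64.75.
ε = (ΔQ_A/Q̄_A)/(ΔP_B/P̄_B) = (1303/2630.5)/(-14.5/64.75) ≈ -2.21.

-2.21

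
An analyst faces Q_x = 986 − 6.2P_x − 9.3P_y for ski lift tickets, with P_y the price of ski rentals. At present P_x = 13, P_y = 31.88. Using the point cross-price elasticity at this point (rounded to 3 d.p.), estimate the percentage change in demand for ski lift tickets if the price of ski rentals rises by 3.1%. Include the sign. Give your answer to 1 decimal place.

At P_x = 13, P_y = 31.88: Q_x = 608.916.
∂Q_x/∂P_y = -9.3.
ε = (∂Q_x/∂P_y)(P_y/Q_x) = -9.3000 × 31.88/608.916 ≈ -0.487.
%ΔQ_x ≈ ε × %ΔP_y = -0.487 × (3.1%) = -1.5%.

-1.5%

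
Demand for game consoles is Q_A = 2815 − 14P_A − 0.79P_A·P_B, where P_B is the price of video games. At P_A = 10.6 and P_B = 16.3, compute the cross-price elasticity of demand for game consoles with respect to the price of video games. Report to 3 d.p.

-0.054

At P_A = 10.6 and P_B = 16.3: Q_A = 2530.104.
∂Q_A/∂P_B = -0.79P_A = -0.79(10.6) = -8.3740.
ε = (∂Q_A/∂P_B)(P_B/Q_A) = -8.3740 × (16.3/2530.104) ≈ -0.054.
ε < 0: complements.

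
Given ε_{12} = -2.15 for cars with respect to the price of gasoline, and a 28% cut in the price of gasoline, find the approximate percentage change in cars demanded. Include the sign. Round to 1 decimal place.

%ΔQ ≈ ε × %ΔP of gasoline = -2.15 × (-28%) = 60.2%.

60.2%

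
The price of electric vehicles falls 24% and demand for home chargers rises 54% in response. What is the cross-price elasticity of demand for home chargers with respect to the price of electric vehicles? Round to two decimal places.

-2.25

ε = (%ΔQ of home chargers) / (%ΔP of electric vehicles) = (54%) / (-24%) ≈ -2.25.
Negative cross-price elasticity: complements.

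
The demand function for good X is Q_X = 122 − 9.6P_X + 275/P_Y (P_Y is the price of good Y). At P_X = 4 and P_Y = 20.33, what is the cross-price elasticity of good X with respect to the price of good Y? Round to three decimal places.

-0.139

At P_X = 4 and P_Y = 20.33: Q_X = 97.127.
∂Q_X/∂P_Y = −275/P_Y² = -0.6654.
ε = (∂Q_X/∂P_Y)(P_Y/Q_X) = -0.6654 × (20.33/97.127) ≈ -0.139.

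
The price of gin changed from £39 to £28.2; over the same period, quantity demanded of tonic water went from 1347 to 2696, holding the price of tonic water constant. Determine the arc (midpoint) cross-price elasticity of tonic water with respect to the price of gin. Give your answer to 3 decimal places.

ΔQ_A = 2696 − 1347 = 1349; ΔP_B = 28.2 − 39 = -10.8.
Midpoints: Q̄_A = 2021.5, P̄_B = 33.60.
ε = (ΔQ_A/Q̄_A)/(ΔP_B/P̄_B) = (1349/2021.5)/(-10.8/33.60) ≈ -2.076.
ε < 0: tonic water and gin are complements.

-2.076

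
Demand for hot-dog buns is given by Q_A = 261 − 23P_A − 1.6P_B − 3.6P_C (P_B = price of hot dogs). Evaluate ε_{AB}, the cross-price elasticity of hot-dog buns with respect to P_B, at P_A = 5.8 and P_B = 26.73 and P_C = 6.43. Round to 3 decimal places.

-0.693

At P_A = 5.8 and P_B = 26.73 and P_C = 6.43: Q_A = 61.684.
∂Q_A/∂P_B = -1.6.
ε = (∂Q_A/∂P_B)(P_B/Q_A) = -1.6 × (26.73/61.684) ≈ -0.693.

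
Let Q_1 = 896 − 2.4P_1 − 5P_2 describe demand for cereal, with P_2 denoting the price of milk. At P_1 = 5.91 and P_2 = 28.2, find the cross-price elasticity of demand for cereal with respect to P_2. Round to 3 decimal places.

At P_1 = 5.91 and P_2 = 28.2: Q_1 = 740.816.
∂Q_1/∂P_2 = -5.
ε = (∂Q_1/∂P_2)(P_2/Q_1) = -5 × (28.2/740.816) ≈ -0.190.
Since ε < 0, cereal and milk are complements.

-0.190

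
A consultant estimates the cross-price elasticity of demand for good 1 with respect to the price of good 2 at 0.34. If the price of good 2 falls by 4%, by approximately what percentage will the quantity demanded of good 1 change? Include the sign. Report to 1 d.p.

%ΔQ ≈ ε × %ΔP of good 2 = 0.34 × (-4%) = -1.4%.
Demand for good 1 falls by about 1.4%.

-1.4%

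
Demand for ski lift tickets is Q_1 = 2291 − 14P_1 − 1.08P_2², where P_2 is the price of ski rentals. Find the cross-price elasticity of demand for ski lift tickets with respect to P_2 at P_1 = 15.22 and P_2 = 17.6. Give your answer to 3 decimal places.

-0.384

At P_1 = 15.22 and P_2 = 17.6: Q_1 = 1743.379.
∂Q_1/∂P_2 = -2.16P_2 = -2.16(17.6) = -38.0160.
ε = (∂Q_1/∂P_2)(P_2/Q_1) = -38.0160 × (17.6/1743.379) ≈ -0.384.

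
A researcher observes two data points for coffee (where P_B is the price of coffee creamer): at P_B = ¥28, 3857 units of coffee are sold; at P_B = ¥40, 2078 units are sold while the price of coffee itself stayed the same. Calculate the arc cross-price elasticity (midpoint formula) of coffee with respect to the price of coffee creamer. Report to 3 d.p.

ΔQ_A = 2078 − 3857 = -1779; ΔP_B = 40 − 28 = 12.
Midpoints: Q̄_A = 2967.5, P̄_B = 34.00.
ε = (ΔQ_A/Q̄_A)/(ΔP_B/P̄_B) = (-1779/2967.5)/(12/34.00) ≈ -1.699.

-1.699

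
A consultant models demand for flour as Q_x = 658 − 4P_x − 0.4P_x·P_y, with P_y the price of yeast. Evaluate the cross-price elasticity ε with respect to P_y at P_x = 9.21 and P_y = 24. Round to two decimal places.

-0.17

At P_x = 9.21 and P_y = 24: Q_x = 532.744.
∂Q_x/∂P_y = -0.4P_x = -0.4(9.21) = -3.6840.
ε = (∂Q_x/∂P_y)(P_y/Q_x) = -3.6840 × (24/532.744) ≈ -0.17.
ε < 0: complements.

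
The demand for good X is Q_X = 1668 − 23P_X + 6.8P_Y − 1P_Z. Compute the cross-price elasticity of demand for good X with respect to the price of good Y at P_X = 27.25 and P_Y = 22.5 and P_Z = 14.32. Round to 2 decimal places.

0.13

At P_X = 27.25 and P_Y = 22.5 and P_Z = 14.32: Q_X = 1179.93.
∂Q_X/∂P_Y = 6.8.
ε = (∂Q_X/∂P_Y)(P_Y/Q_X) = 6.8 × (22.5/1179.93) ≈ 0.13.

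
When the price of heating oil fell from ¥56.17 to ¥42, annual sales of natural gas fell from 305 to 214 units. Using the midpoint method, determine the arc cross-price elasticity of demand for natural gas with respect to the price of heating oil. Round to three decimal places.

ΔQ_A = 214 − 305 = -91; ΔP_B = 42 − 56.17 = -14.17.
Midpoints: Q̄_A = 259.5, P̄_B = 49.09.
ε = (ΔQ_A/Q̄_A)/(ΔP_B/P̄_B) = (-91/259.5)/(-14.17/49.09) ≈ 1.215.

1.215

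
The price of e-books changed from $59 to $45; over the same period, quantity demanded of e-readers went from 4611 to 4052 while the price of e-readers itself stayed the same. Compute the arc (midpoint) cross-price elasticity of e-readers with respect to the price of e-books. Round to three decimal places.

0.479

ΔQ_A = 4052 − 4611 = -559; ΔP_B = 45 − 59 = -14.
Midpoints: Q̄_A = 4331.5, P̄_B = 52.00.
ε = (ΔQ_A/Q̄_A)/(ΔP_B/P̄_B) = (-559/4331.5)/(-14/52.00) ≈ 0.479.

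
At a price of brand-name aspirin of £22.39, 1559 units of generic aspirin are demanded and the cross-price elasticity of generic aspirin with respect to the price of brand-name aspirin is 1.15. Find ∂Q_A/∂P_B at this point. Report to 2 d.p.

ε = (∂Q_A/∂P_B)·(P_B/Q_A) ⇒ ∂Q_A/∂P_B = ε·Q_A/P_B = 1.15 × 1559/22.39 ≈ 80.07.

80.07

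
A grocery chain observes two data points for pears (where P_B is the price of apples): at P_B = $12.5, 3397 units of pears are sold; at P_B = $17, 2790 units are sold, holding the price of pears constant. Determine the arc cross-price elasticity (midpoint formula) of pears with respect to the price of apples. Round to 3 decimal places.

-0.643

ΔQ_A = 2790 − 3397 = -607; ΔP_B = 17 − 12.5 = 4.5.
Midpoints: Q̄_A = 3093.5, P̄_B = 14.75.
ε = (ΔQ_A/Q̄_A)/(ΔP_B/P̄_B) = (-607/3093.5)/(4.5/14.75) ≈ -0.643.
ε < 0: pears and apples are complements.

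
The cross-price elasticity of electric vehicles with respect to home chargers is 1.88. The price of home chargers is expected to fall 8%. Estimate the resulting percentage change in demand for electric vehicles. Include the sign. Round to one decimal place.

%ΔQ ≈ ε × %ΔP of home chargers = 1.88 × (-8%) = -15.0%.

-15.0%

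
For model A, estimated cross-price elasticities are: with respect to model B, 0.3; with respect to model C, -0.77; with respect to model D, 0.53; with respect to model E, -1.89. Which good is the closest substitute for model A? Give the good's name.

model D

Substitutes have ε > 0. Among the positive values, 0.53 (model D) is largest.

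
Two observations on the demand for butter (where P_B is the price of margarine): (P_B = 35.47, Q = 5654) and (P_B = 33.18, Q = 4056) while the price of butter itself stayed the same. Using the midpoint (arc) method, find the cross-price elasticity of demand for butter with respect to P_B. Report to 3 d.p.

4.934

ΔQ_A = 4056 − 5654 = -1598; ΔP_B = 33.18 − 35.47 = -2.29.
Midpoints: Q̄_A = 4855.0, P̄_B = 34.33.
ε = (ΔQ_A/Q̄_A)/(ΔP_B/P̄_B) = (-1598/4855.0)/(-2.29/34.33) ≈ 4.934.
ε > 0: butter and margarine are substitutes.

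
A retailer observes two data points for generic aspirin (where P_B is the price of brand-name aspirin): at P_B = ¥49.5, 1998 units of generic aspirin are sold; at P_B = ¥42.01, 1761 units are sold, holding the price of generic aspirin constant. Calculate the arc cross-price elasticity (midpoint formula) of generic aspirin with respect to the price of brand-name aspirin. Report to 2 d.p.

0.77

ΔQ_A = 1761 − 1998 = -237; ΔP_B = 42.01 − 49.5 = -7.49.
Midpoints: Q̄_A = 1879.5, P̄_B = 45.75.
ε = (ΔQ_A/Q̄_A)/(ΔP_B/P̄_B) = (-237/1879.5)/(-7.49/45.75) ≈ 0.77.
ε > 0: generic aspirin and brand-name aspirin are substitutes.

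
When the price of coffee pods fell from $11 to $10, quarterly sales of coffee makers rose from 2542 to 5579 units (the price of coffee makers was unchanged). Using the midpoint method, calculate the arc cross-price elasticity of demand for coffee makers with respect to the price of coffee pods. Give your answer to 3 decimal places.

-7.853

ΔQ_A = 5579 − 2542 = 3037; ΔP_B = 10 − 11 = -1.
Midpoints: Q̄_A = 4060.5, P̄_B = 10.50.
ε = (ΔQ_A/Q̄_A)/(ΔP_B/P̄_B) = (3037/4060.5)/(-1/10.50) ≈ -7.853.
ε < 0: coffee makers and coffee pods are complements.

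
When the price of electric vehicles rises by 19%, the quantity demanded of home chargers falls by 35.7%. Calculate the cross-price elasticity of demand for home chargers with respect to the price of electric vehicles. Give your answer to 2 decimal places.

ε = (%ΔQ of home chargers) / (%ΔP of electric vehicles) = (-35.7%) / (19%) ≈ -1.88.
Negative cross-price elasticity: complements.

-1.88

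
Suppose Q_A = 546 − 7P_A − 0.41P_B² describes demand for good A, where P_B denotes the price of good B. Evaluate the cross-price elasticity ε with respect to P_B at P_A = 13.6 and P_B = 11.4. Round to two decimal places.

-0.27

At P_A = 13.6 and P_B = 11.4: Q_A = 397.516.
∂Q_A/∂P_B = -0.82P_B = -0.82(11.4) = -9.3480.
ε = (∂Q_A/∂P_B)(P_B/Q_A) = -9.3480 × (11.4/397.516) ≈ -0.27.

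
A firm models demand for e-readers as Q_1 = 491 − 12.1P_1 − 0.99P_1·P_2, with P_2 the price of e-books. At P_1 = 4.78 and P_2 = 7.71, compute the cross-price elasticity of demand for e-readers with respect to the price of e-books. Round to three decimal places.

At P_1 = 4.78 and P_2 = 7.71: Q_1 = 396.677.
∂Q_1/∂P_2 = -0.99P_1 = -0.99(4.78) = -4.7322.
ε = (∂Q_1/∂P_2)(P_2/Q_1) = -4.7322 × (7.71/396.677) ≈ -0.092.

-0.092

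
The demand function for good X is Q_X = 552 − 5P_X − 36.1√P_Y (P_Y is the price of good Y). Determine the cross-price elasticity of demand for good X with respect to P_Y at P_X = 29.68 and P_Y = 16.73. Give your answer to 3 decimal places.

-0.288

At P_X = 29.68 and P_Y = 16.73: Q_X = 255.943.
∂Q_X/∂P_Y = -36.1/(2√P_Y) = -36.1/(2√16.73) = -4.4130.
ε = (∂Q_X/∂P_Y)(P_Y/Q_X) = -4.4130 × (16.73/255.943) ≈ -0.288.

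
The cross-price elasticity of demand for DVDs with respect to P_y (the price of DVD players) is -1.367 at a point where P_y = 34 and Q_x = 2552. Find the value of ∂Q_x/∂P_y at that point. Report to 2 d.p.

ε = (∂Q_x/∂P_y)·(P_y/Q_x) ⇒ ∂Q_x/∂P_y = ε·Q_x/P_y = -1.367 × 2552/34 ≈ -102.61.

-102.61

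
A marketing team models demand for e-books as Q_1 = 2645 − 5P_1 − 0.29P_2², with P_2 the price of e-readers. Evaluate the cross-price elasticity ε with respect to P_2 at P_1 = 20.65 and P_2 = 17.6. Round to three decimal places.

-0.073

At P_1 = 20.65 and P_2 = 17.6: Q_1 = 2451.920.
∂Q_1/∂P_2 = -0.58P_2 = -0.58(17.6) = -10.2080.
ε = (∂Q_1/∂P_2)(P_2/Q_1) = -10.2080 × (17.6/2451.920) ≈ -0.073.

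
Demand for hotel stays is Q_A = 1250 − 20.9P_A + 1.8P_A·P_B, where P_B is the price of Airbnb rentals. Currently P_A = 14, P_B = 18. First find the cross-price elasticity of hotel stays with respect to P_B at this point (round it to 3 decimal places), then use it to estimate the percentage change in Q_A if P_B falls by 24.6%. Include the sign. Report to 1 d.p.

At P_A = 14, P_B = 18: Q_A = 1411.
∂Q_A/∂P_B = 1.8P_A = 25.2000.
ε = (∂Q_A/∂P_B)(P_B/Q_A) = 25.2000 × 18/1411 ≈ 0.321.
%ΔQ_A ≈ ε × %ΔP_B = 0.321 × (-24.6%) = -7.9%.

-7.9%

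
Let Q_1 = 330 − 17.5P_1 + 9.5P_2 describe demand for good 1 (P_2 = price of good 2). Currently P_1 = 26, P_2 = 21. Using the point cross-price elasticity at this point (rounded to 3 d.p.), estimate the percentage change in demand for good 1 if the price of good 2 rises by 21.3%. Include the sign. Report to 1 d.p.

At P_1 = 26, P_2 = 21: Q_1 = 74.5.
∂Q_1/∂P_2 = 9.5.
ε = (∂Q_1/∂P_2)(P_2/Q_1) = 9.5000 × 21/74.5 ≈ 2.678.
%ΔQ_1 ≈ ε × %ΔP_2 = 2.678 × (21.3%) = 57.0%.

57.0%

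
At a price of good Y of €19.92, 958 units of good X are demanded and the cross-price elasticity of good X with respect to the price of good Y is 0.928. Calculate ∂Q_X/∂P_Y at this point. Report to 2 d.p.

44.63

ε = (∂Q_X/∂P_Y)·(P_Y/Q_X) ⇒ ∂Q_X/∂P_Y = ε·Q_X/P_Y = 0.928 × 958/19.92 ≈ 44.63.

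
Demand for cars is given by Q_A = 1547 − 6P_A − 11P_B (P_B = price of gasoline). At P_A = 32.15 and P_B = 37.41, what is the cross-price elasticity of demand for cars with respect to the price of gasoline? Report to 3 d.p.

-0.437

At P_A = 32.15 and P_B = 37.41: Q_A = 942.59.
∂Q_A/∂P_B = -11.
ε = (∂Q_A/∂P_B)(P_B/Q_A) = -11 × (37.41/942.59) ≈ -0.437.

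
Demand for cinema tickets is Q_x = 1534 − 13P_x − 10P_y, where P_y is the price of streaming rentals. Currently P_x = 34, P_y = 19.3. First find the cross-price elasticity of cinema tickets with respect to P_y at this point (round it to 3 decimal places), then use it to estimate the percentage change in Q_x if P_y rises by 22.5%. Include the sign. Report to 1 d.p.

-4.8%

At P_x = 34, P_y = 19.3: Q_x = 899.
∂Q_x/∂P_y = -10.
ε = (∂Q_x/∂P_y)(P_y/Q_x) = -10.0000 × 19.3/899 ≈ -0.215.
%ΔQ_x ≈ ε × %ΔP_y = -0.215 × (22.5%) = -4.8%.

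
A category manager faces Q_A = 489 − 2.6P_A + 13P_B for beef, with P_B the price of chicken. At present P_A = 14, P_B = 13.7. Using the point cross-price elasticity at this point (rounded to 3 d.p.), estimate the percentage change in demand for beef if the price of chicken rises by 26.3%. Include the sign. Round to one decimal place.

At P_A = 14, P_B = 13.7: Q_A = 630.7.
∂Q_A/∂P_B = 13.
ε = (∂Q_A/∂P_B)(P_B/Q_A) = 13.0000 × 13.7/630.7 ≈ 0.282.
%ΔQ_A ≈ ε × %ΔP_B = 0.282 × (26.3%) = 7.4%.

7.4%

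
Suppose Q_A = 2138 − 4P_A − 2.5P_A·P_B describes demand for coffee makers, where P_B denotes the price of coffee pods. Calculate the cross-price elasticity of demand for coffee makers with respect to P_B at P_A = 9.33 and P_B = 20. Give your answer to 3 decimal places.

At P_A = 9.33 and P_B = 20: Q_A = 1634.18.
∂Q_A/∂P_B = -2.5P_A = -2.5(9.33) = -23.3250.
ε = (∂Q_A/∂P_B)(P_B/Q_A) = -23.3250 × (20/1634.18) ≈ -0.285.

-0.285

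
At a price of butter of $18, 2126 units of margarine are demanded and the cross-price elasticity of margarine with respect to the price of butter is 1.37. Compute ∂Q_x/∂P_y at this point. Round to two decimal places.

161.81

ε = (∂Q_x/∂P_y)·(P_y/Q_x) ⇒ ∂Q_x/∂P_y = ε·Q_x/P_y = 1.37 × 2126/18 ≈ 161.81.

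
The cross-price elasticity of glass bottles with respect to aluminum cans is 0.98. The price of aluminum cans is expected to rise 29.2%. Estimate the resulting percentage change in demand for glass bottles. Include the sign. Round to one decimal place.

28.6%

%ΔQ ≈ ε × %ΔP of aluminum cans = 0.98 × (29.2%) = 28.6%.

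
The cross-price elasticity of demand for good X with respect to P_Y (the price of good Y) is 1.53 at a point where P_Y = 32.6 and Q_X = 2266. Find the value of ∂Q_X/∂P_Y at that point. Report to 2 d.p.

106.35

ε = (∂Q_X/∂P_Y)·(P_Y/Q_X) ⇒ ∂Q_X/∂P_Y = ε·Q_X/P_Y = 1.53 × 2266/32.6 ≈ 106.35.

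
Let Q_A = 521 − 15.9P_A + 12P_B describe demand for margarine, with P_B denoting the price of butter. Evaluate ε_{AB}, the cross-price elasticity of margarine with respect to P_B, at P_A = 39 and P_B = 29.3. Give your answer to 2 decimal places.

1.39

At P_A = 39 and P_B = 29.3: Q_A = 252.5.
∂Q_A/∂P_B = 12.
ε = (∂Q_A/∂P_B)(P_B/Q_A) = 12 × (29.3/252.5) ≈ 1.39.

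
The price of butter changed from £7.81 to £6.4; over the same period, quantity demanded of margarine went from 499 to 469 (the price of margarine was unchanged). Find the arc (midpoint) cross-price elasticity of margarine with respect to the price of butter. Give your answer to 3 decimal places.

0.312

ΔQ_A = 469 − 499 = -30; ΔP_B = 6.4 − 7.81 = -1.41.
Midpoints: Q̄_A = 484.0, P̄_B = 7.11.
ε = (ΔQ_A/Q̄_A)/(ΔP_B/P̄_B) = (-30/484.0)/(-1.41/7.11) ≈ 0.312.
ε > 0: margarine and butter are substitutes.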